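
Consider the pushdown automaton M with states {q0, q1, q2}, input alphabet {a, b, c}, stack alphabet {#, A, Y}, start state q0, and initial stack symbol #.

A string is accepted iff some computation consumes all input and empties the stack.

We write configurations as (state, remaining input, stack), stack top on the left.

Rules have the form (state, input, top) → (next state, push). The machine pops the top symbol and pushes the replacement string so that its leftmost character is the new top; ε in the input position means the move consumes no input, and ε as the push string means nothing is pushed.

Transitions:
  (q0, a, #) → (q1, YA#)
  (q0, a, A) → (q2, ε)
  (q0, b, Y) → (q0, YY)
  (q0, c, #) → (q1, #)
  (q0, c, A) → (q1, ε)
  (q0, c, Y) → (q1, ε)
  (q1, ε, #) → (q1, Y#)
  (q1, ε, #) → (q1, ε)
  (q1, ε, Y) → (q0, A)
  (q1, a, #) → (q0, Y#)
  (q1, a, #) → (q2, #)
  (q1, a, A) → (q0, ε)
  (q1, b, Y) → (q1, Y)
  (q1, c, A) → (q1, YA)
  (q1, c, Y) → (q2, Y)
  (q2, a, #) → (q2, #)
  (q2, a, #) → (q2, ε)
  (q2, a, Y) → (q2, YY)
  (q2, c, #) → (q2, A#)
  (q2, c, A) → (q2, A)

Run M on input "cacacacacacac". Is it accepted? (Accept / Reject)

Accept

One accepting computation: (q0, cacacacacacac, #) ⊢ (q1, acacacacacac, #) ⊢ (q0, cacacacacac, Y#) ⊢ (q1, acacacacac, #) ⊢ (q0, cacacacac, Y#) ⊢ (q1, acacacac, #) ⊢ (q0, cacacac, Y#) ⊢ (q1, acacac, #) ⊢ (q0, cacac, Y#) ⊢ (q1, acac, #) ⊢ (q0, cac, Y#) ⊢ (q1, ac, #) ⊢ (q0, c, Y#) ⊢ (q1, ε, #) ⊢ (q1, ε, ε)
All input consumed and the stack is empty.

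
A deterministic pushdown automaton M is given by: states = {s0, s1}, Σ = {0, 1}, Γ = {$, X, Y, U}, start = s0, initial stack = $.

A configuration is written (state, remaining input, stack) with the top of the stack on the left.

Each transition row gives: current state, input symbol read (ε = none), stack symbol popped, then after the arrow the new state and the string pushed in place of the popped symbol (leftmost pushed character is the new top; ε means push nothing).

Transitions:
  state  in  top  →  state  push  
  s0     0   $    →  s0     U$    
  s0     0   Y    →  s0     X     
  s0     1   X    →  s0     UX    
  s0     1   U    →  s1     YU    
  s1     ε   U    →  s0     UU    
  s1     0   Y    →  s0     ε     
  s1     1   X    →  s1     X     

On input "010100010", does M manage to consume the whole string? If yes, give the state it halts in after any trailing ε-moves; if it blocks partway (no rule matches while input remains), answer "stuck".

stuck

(s0, 010100010, $)
  read 0, top $: go to s0, push U$ → (s0, 10100010, U$)
  read 1, top U: go to s1, push YU → (s1, 0100010, YU$)
  read 0, top Y: go to s0, push ε → (s0, 100010, U$)
  read 1, top U: go to s1, push YU → (s1, 00010, YU$)
  read 0, top Y: go to s0, push ε → (s0, 0010, U$)
No transition for (s0, 0, top U); M blocks with input 0010 remaining.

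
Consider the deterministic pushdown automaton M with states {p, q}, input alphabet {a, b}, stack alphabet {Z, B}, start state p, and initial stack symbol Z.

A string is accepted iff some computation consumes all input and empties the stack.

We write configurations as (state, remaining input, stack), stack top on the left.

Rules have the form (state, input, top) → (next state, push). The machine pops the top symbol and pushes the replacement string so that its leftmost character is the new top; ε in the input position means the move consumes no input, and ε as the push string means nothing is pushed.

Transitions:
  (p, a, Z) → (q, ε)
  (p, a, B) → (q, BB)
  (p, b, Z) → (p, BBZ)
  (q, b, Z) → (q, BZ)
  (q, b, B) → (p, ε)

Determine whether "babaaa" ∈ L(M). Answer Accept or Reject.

Reject

(p, babaaa, Z) ⊢ (p, abaaa, BBZ) ⊢ (q, baaa, BBBZ) ⊢ (p, aaa, BBZ) ⊢ (q, aa, BBBZ)
No transition applies at (q, aa, BBBZ); input not fully consumed.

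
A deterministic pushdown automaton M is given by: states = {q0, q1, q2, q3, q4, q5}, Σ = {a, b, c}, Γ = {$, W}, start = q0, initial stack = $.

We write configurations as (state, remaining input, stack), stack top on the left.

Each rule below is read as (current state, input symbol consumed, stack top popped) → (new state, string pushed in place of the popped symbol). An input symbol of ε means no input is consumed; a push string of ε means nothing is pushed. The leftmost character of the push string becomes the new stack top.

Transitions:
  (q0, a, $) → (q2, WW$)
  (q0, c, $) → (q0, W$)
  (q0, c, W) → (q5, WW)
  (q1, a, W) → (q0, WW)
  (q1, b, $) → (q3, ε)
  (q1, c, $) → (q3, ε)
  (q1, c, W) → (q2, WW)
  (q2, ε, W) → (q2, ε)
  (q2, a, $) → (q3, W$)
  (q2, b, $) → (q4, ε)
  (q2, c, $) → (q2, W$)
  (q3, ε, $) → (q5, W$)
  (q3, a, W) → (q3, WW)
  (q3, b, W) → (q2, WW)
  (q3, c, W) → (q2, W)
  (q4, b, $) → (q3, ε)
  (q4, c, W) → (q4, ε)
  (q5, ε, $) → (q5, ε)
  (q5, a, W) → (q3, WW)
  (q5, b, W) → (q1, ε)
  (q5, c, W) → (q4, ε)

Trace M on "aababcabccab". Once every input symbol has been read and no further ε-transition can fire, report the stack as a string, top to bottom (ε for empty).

(q0, aababcabccab, $)
  read a, top $: go to q2, push WW$ → (q2, ababcabccab, WW$)
  ε-move, top W: go to q2, push ε → (q2, ababcabccab, W$)
  ε-move, top W: go to q2, push ε → (q2, ababcabccab, $)
  read a, top $: go to q3, push W$ → (q3, babcabccab, W$)
  read b, top W: go to q2, push WW → (q2, abcabccab, WW$)
  ε-move, top W: go to q2, push ε → (q2, abcabccab, W$)
  ε-move, top W: go to q2, push ε → (q2, abcabccab, $)
  read a, top $: go to q3, push W$ → (q3, bcabccab, W$)
  read b, top W: go to q2, push WW → (q2, cabccab, WW$)
  ε-move, top W: go to q2, push ε → (q2, cabccab, W$)
  ε-move, top W: go to q2, push ε → (q2, cabccab, $)
  read c, top $: go to q2, push W$ → (q2, abccab, W$)
  ε-move, top W: go to q2, push ε → (q2, abccab, $)
  read a, top $: go to q3, push W$ → (q3, bccab, W$)
  read b, top W: go to q2, push WW → (q2, ccab, WW$)
  ε-move, top W: go to q2, push ε → (q2, ccab, W$)
  ε-move, top W: go to q2, push ε → (q2, ccab, $)
  read c, top $: go to q2, push W$ → (q2, cab, W$)
  ε-move, top W: go to q2, push ε → (q2, cab, $)
  read c, top $: go to q2, push W$ → (q2, ab, W$)
  ε-move, top W: go to q2, push ε → (q2, ab, $)
  read a, top $: go to q3, push W$ → (q3, b, W$)
  read b, top W: go to q2, push WW → (q2, ε, WW$)
  ε-move, top W: go to q2, push ε → (q2, ε, W$)
  ε-move, top W: go to q2, push ε → (q2, ε, $)
All input consumed in state q2 with stack $.

$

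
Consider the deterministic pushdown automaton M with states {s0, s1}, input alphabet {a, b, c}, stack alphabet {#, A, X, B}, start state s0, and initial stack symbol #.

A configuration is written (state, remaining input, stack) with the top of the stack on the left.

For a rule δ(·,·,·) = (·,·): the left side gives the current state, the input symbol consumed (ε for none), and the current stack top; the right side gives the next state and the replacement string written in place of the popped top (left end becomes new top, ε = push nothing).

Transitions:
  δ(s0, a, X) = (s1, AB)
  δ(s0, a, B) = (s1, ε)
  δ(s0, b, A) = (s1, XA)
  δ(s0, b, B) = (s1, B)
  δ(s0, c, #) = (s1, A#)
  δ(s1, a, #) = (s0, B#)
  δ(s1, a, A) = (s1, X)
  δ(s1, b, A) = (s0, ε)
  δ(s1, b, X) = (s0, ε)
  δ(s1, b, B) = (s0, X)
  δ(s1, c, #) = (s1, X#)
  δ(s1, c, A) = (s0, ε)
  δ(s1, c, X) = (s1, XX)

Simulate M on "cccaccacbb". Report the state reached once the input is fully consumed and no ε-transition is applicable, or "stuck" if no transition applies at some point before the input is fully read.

stuck

(s0, cccaccacbb, #)
  read c, top #: go to s1, push A# → (s1, ccaccacbb, A#)
  read c, top A: go to s0, push ε → (s0, caccacbb, #)
  read c, top #: go to s1, push A# → (s1, accacbb, A#)
  read a, top A: go to s1, push X → (s1, ccacbb, X#)
  read c, top X: go to s1, push XX → (s1, cacbb, XX#)
  read c, top X: go to s1, push XX → (s1, acbb, XXX#)
No transition for (s1, a, top X); M blocks with input acbb remaining.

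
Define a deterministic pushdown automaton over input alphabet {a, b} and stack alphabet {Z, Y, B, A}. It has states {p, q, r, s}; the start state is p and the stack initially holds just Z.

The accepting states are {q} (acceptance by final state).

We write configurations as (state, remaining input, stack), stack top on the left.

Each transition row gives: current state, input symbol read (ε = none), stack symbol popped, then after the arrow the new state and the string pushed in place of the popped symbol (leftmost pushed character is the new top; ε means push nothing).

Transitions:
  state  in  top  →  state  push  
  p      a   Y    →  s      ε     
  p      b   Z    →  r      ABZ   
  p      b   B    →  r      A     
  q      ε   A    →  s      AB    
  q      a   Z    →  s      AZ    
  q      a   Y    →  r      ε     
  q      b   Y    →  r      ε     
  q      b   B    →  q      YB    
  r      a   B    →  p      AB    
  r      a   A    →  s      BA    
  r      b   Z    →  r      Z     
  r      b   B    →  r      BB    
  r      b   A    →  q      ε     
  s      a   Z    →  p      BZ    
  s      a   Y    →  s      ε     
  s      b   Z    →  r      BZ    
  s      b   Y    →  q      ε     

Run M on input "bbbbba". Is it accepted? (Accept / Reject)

(p, bbbbba, Z) ⊢ (r, bbbba, ABZ) ⊢ (q, bbba, BZ) ⊢ (q, bba, YBZ) ⊢ (r, ba, BZ) ⊢ (r, a, BBZ) ⊢ (p, ε, ABBZ)
All input consumed; state p ∉ F and no further ε-move applies.

Reject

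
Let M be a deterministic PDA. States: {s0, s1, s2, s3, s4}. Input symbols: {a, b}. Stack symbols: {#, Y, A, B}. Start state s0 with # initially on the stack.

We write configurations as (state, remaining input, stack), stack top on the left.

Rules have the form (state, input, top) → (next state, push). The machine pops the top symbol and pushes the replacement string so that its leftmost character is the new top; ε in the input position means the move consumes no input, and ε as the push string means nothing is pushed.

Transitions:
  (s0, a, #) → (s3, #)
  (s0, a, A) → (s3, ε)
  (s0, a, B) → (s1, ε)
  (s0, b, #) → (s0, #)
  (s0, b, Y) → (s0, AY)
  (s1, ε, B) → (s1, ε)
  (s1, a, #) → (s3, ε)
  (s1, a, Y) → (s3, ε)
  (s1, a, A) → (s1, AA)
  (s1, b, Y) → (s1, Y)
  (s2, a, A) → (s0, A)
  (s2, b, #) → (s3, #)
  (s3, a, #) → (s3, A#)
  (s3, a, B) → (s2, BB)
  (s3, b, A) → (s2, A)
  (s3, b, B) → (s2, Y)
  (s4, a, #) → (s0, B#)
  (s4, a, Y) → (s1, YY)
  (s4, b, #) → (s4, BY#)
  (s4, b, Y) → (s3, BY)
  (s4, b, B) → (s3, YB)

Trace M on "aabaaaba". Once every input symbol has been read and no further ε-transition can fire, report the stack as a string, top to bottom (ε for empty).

(s0, aabaaaba, #) ⊢ (s3, abaaaba, #) ⊢ (s3, baaaba, A#) ⊢ (s2, aaaba, A#) ⊢ (s0, aaba, A#) ⊢ (s3, aba, #) ⊢ (s3, ba, A#) ⊢ (s2, a, A#) ⊢ (s0, ε, A#)
All input consumed in state s0 with stack A#.

A#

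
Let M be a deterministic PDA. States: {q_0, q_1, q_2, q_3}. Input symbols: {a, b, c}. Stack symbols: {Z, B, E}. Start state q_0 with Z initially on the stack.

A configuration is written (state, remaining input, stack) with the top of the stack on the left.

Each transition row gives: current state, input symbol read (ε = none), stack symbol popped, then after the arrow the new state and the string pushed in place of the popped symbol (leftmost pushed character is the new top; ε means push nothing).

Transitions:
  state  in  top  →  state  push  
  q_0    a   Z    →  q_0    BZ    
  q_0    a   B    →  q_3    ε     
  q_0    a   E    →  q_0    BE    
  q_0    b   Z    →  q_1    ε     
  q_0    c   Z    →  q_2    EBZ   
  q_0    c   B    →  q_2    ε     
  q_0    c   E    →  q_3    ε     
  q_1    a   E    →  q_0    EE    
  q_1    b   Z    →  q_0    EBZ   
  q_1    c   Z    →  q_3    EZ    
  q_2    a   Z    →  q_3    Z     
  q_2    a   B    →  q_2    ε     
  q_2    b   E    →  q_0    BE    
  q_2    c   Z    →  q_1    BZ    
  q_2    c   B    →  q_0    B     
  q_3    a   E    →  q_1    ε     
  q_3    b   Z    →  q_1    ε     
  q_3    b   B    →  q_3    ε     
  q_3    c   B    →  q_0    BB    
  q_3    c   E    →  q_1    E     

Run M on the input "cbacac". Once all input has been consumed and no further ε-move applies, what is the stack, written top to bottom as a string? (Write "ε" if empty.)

(q_0, cbacac, Z)
  read c, top Z: go to q_2, push EBZ → (q_2, bacac, EBZ)
  read b, top E: go to q_0, push BE → (q_0, acac, BEBZ)
  read a, top B: go to q_3, push ε → (q_3, cac, EBZ)
  read c, top E: go to q_1, push E → (q_1, ac, EBZ)
  read a, top E: go to q_0, push EE → (q_0, c, EEBZ)
  read c, top E: go to q_3, push ε → (q_3, ε, EBZ)
All input consumed in state q_3 with stack EBZ.

EBZ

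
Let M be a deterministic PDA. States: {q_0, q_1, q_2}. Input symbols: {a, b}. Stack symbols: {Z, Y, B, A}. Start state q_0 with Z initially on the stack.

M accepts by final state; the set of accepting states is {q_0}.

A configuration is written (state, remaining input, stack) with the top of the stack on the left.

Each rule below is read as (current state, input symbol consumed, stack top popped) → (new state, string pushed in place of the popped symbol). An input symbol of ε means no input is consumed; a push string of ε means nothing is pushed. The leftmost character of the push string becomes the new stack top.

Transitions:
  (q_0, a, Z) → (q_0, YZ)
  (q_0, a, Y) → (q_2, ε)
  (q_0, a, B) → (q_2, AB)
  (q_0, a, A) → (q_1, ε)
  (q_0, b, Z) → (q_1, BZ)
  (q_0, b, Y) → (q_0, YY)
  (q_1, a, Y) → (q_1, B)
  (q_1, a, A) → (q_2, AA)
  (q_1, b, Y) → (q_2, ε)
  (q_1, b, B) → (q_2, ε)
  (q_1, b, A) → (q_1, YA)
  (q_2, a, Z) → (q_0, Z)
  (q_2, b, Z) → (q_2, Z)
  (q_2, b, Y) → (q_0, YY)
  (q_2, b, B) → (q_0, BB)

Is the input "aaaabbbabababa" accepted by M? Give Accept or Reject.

(q_0, aaaabbbabababa, Z) ⊢ (q_0, aaabbbabababa, YZ) ⊢ (q_2, aabbbabababa, Z) ⊢ (q_0, abbbabababa, Z) ⊢ (q_0, bbbabababa, YZ) ⊢ (q_0, bbabababa, YYZ) ⊢ (q_0, babababa, YYYZ) ⊢ (q_0, abababa, YYYYZ) ⊢ (q_2, bababa, YYYZ) ⊢ (q_0, ababa, YYYYZ) ⊢ (q_2, baba, YYYZ) ⊢ (q_0, aba, YYYYZ) ⊢ (q_2, ba, YYYZ) ⊢ (q_0, a, YYYYZ) ⊢ (q_2, ε, YYYZ)
All input consumed; state q_2 ∉ F and no further ε-move applies.

Reject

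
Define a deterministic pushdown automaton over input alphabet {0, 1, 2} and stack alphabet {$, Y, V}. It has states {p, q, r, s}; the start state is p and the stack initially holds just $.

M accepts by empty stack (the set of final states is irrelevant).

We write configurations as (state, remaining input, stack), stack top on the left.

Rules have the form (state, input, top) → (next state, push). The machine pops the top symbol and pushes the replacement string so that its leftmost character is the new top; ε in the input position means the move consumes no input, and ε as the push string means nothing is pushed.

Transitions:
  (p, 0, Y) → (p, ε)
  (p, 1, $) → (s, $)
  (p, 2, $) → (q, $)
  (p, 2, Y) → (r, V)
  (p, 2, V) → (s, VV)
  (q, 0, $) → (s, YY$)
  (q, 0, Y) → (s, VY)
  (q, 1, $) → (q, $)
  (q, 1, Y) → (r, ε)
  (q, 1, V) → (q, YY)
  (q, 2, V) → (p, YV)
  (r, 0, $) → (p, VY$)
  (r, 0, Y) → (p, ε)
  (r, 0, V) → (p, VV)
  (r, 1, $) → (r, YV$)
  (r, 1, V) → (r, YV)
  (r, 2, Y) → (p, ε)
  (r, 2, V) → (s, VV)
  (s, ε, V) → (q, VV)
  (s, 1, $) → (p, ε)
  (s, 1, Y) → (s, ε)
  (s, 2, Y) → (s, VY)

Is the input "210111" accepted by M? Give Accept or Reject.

(p, 210111, $) ⊢ (q, 10111, $) ⊢ (q, 0111, $) ⊢ (s, 111, YY$) ⊢ (s, 11, Y$) ⊢ (s, 1, $) ⊢ (p, ε, ε)
All input consumed and the stack is empty.

Accept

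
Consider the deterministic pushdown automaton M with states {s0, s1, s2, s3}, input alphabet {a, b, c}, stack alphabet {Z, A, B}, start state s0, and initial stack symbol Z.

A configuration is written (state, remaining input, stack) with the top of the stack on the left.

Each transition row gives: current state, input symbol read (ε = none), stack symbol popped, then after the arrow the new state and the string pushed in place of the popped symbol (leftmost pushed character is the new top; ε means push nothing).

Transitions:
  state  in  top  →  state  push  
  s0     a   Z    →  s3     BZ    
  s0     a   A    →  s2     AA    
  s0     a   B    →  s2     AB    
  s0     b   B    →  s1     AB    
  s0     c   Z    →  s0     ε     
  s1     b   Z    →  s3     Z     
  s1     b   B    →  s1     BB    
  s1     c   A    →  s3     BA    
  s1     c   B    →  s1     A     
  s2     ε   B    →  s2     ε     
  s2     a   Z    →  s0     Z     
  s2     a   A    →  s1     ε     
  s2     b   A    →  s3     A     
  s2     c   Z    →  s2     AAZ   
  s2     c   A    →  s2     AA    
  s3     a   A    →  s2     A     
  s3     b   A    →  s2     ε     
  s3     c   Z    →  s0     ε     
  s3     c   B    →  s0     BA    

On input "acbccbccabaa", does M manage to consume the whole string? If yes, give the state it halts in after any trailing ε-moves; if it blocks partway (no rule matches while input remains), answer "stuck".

(s0, acbccbccabaa, Z)
  read a, top Z: go to s3, push BZ → (s3, cbccbccabaa, BZ)
  read c, top B: go to s0, push BA → (s0, bccbccabaa, BAZ)
  read b, top B: go to s1, push AB → (s1, ccbccabaa, ABAZ)
  read c, top A: go to s3, push BA → (s3, cbccabaa, BABAZ)
  read c, top B: go to s0, push BA → (s0, bccabaa, BAABAZ)
  read b, top B: go to s1, push AB → (s1, ccabaa, ABAABAZ)
  read c, top A: go to s3, push BA → (s3, cabaa, BABAABAZ)
  read c, top B: go to s0, push BA → (s0, abaa, BAABAABAZ)
  read a, top B: go to s2, push AB → (s2, baa, ABAABAABAZ)
  read b, top A: go to s3, push A → (s3, aa, ABAABAABAZ)
  read a, top A: go to s2, push A → (s2, a, ABAABAABAZ)
  read a, top A: go to s1, push ε → (s1, ε, BAABAABAZ)
All input consumed; M is in state s1.

s1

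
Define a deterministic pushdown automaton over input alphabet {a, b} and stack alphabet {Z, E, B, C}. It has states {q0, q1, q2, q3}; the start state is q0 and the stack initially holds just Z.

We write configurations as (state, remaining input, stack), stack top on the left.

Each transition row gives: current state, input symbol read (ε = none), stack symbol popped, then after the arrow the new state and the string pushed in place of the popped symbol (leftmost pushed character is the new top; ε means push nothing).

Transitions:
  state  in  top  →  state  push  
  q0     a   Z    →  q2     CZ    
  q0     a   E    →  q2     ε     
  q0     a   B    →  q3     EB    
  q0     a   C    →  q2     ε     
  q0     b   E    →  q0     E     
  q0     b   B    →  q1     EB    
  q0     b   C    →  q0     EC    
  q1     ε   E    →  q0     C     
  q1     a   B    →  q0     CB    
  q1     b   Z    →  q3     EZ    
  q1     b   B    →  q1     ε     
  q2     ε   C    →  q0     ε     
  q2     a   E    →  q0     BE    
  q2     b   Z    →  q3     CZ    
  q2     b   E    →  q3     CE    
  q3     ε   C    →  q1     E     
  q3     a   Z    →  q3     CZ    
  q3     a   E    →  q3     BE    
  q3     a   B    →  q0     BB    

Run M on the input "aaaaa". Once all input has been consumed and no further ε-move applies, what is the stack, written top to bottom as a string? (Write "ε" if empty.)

Z

(q0, aaaaa, Z) ⊢ (q2, aaaa, CZ) ⊢ (q0, aaaa, Z) ⊢ (q2, aaa, CZ) ⊢ (q0, aaa, Z) ⊢ (q2, aa, CZ) ⊢ (q0, aa, Z) ⊢ (q2, a, CZ) ⊢ (q0, a, Z) ⊢ (q2, ε, CZ) ⊢ (q0, ε, Z)
All input consumed in state q0 with stack Z.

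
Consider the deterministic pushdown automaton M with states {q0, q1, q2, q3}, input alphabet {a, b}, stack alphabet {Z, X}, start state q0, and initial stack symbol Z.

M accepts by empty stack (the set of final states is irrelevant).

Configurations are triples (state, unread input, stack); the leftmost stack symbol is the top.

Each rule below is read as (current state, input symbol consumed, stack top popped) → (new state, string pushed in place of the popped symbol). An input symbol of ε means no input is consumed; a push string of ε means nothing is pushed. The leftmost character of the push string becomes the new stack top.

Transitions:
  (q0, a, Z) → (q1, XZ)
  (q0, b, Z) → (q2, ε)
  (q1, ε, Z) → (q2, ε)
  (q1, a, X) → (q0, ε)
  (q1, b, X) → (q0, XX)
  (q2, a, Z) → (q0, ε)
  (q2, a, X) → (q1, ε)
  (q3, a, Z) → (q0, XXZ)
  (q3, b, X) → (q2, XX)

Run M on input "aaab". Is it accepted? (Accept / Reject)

Reject

(q0, aaab, Z)
  read a, top Z: go to q1, push XZ → (q1, aab, XZ)
  read a, top X: go to q0, push ε → (q0, ab, Z)
  read a, top Z: go to q1, push XZ → (q1, b, XZ)
  read b, top X: go to q0, push XX → (q0, ε, XXZ)
All input consumed; stack is XXZ, not empty, and no further ε-move applies.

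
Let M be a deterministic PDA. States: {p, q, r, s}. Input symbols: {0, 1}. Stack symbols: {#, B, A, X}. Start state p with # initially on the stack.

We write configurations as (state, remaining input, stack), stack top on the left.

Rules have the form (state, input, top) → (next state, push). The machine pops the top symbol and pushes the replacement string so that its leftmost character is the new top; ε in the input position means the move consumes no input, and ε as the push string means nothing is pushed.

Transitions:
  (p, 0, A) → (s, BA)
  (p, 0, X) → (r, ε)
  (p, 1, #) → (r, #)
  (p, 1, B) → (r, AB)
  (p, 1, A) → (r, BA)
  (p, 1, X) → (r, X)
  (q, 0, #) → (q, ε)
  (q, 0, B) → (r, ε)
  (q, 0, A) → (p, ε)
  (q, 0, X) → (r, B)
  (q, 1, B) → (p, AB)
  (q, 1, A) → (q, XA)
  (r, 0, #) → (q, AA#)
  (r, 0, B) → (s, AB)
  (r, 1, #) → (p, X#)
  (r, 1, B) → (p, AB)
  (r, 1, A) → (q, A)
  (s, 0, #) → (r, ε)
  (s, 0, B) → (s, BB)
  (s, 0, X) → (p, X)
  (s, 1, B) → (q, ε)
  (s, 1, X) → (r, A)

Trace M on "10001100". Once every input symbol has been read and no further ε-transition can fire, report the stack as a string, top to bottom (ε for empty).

ABA#

(p, 10001100, #) ⊢ (r, 0001100, #) ⊢ (q, 001100, AA#) ⊢ (p, 01100, A#) ⊢ (s, 1100, BA#) ⊢ (q, 100, A#) ⊢ (q, 00, XA#) ⊢ (r, 0, BA#) ⊢ (s, ε, ABA#)
All input consumed in state s with stack ABA#.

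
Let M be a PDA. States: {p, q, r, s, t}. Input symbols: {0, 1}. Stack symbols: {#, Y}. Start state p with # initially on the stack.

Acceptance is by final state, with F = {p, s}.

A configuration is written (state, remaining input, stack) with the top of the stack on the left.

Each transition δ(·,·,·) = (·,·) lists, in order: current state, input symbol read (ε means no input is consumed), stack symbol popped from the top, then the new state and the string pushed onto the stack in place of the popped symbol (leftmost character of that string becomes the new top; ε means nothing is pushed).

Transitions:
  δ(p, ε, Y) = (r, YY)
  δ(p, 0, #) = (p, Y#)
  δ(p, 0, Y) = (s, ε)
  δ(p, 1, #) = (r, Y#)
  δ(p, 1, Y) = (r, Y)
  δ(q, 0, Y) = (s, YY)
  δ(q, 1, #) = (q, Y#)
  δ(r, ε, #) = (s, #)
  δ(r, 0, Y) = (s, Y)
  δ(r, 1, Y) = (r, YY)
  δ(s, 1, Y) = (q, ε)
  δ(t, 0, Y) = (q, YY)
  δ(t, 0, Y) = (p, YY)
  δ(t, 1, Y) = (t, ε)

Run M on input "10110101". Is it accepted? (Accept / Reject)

Reject

No computation consumes all input and reaches a final state.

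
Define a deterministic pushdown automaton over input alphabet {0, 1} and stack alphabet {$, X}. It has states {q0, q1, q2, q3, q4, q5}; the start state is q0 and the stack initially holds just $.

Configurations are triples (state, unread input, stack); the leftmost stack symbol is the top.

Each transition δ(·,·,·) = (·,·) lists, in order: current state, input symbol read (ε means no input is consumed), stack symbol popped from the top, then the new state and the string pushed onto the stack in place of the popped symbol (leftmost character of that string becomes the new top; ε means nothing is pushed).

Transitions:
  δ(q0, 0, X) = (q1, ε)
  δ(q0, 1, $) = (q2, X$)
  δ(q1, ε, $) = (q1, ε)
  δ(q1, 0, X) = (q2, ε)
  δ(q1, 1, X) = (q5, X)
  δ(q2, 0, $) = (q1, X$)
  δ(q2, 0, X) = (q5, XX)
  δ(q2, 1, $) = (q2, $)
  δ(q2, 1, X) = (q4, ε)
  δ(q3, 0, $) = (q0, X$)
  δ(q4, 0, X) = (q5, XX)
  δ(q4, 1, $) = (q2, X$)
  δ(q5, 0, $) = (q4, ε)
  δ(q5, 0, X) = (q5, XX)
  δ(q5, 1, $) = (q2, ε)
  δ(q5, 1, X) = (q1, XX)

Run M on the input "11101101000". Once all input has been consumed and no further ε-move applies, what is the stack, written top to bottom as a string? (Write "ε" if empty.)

(q0, 11101101000, $)
  read 1, top $: go to q2, push X$ → (q2, 1101101000, X$)
  read 1, top X: go to q4, push ε → (q4, 101101000, $)
  read 1, top $: go to q2, push X$ → (q2, 01101000, X$)
  read 0, top X: go to q5, push XX → (q5, 1101000, XX$)
  read 1, top X: go to q1, push XX → (q1, 101000, XXX$)
  read 1, top X: go to q5, push X → (q5, 01000, XXX$)
  read 0, top X: go to q5, push XX → (q5, 1000, XXXX$)
  read 1, top X: go to q1, push XX → (q1, 000, XXXXX$)
  read 0, top X: go to q2, push ε → (q2, 00, XXXX$)
  read 0, top X: go to q5, push XX → (q5, 0, XXXXX$)
  read 0, top X: go to q5, push XX → (q5, ε, XXXXXX$)
All input consumed in state q5 with stack XXXXXX$.

XXXXXX$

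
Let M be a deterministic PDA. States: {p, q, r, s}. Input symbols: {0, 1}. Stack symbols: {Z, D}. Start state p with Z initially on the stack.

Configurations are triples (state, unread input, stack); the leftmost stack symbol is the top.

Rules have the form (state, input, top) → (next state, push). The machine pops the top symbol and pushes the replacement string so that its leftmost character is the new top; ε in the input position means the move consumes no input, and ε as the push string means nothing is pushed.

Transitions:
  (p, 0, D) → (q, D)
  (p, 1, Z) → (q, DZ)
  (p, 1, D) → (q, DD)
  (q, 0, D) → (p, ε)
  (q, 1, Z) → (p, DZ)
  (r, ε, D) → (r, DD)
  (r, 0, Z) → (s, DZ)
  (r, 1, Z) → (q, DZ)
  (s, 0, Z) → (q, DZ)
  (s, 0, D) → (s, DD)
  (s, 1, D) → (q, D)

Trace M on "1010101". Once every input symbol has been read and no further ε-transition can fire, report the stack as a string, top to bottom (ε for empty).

DZ

(p, 1010101, Z)
  read 1, top Z: go to q, push DZ → (q, 010101, DZ)
  read 0, top D: go to p, push ε → (p, 10101, Z)
  read 1, top Z: go to q, push DZ → (q, 0101, DZ)
  read 0, top D: go to p, push ε → (p, 101, Z)
  read 1, top Z: go to q, push DZ → (q, 01, DZ)
  read 0, top D: go to p, push ε → (p, 1, Z)
  read 1, top Z: go to q, push DZ → (q, ε, DZ)
All input consumed in state q with stack DZ.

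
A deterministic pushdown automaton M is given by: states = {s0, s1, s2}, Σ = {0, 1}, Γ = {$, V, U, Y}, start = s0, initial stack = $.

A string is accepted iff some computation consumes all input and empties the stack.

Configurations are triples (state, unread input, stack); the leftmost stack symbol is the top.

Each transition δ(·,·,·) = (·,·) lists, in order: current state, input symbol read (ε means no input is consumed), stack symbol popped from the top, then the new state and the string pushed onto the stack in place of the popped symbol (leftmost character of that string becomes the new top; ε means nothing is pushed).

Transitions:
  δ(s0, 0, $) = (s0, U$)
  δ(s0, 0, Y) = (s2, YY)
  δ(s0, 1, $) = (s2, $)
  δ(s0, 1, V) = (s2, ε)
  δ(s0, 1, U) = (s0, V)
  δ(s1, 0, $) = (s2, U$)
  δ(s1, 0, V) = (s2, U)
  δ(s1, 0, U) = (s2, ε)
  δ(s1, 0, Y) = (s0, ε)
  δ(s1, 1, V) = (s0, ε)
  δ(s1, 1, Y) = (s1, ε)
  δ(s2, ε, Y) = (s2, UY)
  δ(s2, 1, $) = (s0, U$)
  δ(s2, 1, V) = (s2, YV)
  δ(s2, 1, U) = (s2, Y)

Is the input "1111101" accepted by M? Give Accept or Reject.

Reject

(s0, 1111101, $)
  read 1, top $: go to s2, push $ → (s2, 111101, $)
  read 1, top $: go to s0, push U$ → (s0, 11101, U$)
  read 1, top U: go to s0, push V → (s0, 1101, V$)
  read 1, top V: go to s2, push ε → (s2, 101, $)
  read 1, top $: go to s0, push U$ → (s0, 01, U$)
No transition applies at (s0, 01, U$); input not fully consumed.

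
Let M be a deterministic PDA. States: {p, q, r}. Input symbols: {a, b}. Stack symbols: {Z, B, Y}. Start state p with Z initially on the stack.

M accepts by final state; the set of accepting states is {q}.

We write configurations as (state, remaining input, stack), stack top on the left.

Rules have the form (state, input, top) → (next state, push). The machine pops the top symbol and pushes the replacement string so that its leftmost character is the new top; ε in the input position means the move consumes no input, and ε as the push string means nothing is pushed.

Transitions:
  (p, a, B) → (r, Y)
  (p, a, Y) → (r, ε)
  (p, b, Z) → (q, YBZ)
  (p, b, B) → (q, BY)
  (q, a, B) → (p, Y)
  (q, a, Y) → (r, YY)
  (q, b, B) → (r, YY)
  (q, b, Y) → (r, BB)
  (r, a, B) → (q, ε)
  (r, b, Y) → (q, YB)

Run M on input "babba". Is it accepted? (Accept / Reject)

Accept

(p, babba, Z)
  read b, top Z: go to q, push YBZ → (q, abba, YBZ)
  read a, top Y: go to r, push YY → (r, bba, YYBZ)
  read b, top Y: go to q, push YB → (q, ba, YBYBZ)
  read b, top Y: go to r, push BB → (r, a, BBBYBZ)
  read a, top B: go to q, push ε → (q, ε, BBYBZ)
All input consumed; state q ∈ F.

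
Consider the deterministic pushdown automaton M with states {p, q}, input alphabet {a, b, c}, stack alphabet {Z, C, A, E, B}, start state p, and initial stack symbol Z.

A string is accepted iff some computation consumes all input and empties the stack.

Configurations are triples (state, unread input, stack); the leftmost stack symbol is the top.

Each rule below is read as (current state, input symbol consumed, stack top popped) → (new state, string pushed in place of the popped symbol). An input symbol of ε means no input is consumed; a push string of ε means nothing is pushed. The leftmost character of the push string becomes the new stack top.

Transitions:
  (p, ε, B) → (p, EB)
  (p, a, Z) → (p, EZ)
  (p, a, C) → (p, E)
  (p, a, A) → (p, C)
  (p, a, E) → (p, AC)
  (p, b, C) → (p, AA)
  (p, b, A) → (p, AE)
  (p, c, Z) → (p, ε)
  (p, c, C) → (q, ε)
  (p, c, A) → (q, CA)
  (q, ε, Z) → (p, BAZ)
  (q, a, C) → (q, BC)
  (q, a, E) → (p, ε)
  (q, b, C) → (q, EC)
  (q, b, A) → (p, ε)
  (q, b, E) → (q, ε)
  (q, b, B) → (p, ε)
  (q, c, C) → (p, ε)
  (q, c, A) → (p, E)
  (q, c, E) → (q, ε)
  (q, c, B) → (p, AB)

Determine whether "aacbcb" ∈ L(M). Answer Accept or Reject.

Reject

(p, aacbcb, Z)
  read a, top Z: go to p, push EZ → (p, acbcb, EZ)
  read a, top E: go to p, push AC → (p, cbcb, ACZ)
  read c, top A: go to q, push CA → (q, bcb, CACZ)
  read b, top C: go to q, push EC → (q, cb, ECACZ)
  read c, top E: go to q, push ε → (q, b, CACZ)
  read b, top C: go to q, push EC → (q, ε, ECACZ)
All input consumed; stack is ECACZ, not empty, and no further ε-move applies.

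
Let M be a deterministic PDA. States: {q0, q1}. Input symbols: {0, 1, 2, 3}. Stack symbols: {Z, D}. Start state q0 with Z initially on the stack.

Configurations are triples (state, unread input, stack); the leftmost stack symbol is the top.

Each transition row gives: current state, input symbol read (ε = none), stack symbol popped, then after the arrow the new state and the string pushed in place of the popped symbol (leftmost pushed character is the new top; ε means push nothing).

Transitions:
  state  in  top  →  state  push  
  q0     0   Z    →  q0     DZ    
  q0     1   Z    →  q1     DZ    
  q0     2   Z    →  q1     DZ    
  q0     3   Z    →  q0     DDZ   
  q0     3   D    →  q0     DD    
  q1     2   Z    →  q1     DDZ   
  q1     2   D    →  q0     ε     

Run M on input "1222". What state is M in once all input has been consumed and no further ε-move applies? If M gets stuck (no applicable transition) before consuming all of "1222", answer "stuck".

(q0, 1222, Z)
  read 1, top Z: go to q1, push DZ → (q1, 222, DZ)
  read 2, top D: go to q0, push ε → (q0, 22, Z)
  read 2, top Z: go to q1, push DZ → (q1, 2, DZ)
  read 2, top D: go to q0, push ε → (q0, ε, Z)
All input consumed; M is in state q0.

q0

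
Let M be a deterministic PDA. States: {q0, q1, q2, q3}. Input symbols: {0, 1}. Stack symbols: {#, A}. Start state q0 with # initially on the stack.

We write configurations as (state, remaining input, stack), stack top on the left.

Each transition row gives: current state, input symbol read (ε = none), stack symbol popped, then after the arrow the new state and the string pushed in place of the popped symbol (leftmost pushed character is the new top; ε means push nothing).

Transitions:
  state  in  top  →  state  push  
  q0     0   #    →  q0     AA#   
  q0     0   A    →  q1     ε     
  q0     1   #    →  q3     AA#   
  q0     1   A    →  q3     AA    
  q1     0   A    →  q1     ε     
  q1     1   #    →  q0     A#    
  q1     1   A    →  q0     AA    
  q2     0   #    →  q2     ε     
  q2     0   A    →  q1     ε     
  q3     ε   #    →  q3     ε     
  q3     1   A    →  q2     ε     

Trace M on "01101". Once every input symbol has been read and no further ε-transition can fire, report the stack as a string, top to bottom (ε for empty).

AA#

(q0, 01101, #)
  read 0, top #: go to q0, push AA# → (q0, 1101, AA#)
  read 1, top A: go to q3, push AA → (q3, 101, AAA#)
  read 1, top A: go to q2, push ε → (q2, 01, AA#)
  read 0, top A: go to q1, push ε → (q1, 1, A#)
  read 1, top A: go to q0, push AA → (q0, ε, AA#)
All input consumed in state q0 with stack AA#.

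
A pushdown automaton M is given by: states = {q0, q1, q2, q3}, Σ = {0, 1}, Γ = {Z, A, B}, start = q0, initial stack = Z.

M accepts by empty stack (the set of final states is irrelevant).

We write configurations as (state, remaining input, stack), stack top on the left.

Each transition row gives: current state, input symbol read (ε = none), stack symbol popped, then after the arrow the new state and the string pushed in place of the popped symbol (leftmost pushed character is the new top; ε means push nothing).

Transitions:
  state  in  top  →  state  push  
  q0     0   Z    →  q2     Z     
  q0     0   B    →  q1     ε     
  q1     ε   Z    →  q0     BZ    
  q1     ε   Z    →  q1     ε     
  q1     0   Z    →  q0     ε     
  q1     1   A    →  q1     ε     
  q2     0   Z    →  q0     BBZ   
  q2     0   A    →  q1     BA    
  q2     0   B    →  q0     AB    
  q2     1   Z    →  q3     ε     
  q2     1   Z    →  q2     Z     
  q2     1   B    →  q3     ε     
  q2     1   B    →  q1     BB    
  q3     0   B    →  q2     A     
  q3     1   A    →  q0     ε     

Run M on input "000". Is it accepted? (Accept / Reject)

No computation consumes all input and empties the stack.

Reject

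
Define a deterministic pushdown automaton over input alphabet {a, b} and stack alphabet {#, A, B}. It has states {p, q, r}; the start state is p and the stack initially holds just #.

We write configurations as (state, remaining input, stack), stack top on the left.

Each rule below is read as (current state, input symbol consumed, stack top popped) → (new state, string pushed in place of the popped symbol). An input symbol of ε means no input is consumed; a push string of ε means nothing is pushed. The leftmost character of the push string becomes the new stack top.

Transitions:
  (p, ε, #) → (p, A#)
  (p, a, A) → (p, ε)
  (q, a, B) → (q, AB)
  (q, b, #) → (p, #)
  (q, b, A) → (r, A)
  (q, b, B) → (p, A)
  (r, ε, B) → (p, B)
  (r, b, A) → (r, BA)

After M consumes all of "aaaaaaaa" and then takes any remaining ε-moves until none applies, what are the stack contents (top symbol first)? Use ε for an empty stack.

(p, aaaaaaaa, #)
  ε-move, top #: go to p, push A# → (p, aaaaaaaa, A#)
  read a, top A: go to p, push ε → (p, aaaaaaa, #)
  ε-move, top #: go to p, push A# → (p, aaaaaaa, A#)
  read a, top A: go to p, push ε → (p, aaaaaa, #)
  ε-move, top #: go to p, push A# → (p, aaaaaa, A#)
  read a, top A: go to p, push ε → (p, aaaaa, #)
  ε-move, top #: go to p, push A# → (p, aaaaa, A#)
  read a, top A: go to p, push ε → (p, aaaa, #)
  ε-move, top #: go to p, push A# → (p, aaaa, A#)
  read a, top A: go to p, push ε → (p, aaa, #)
  ε-move, top #: go to p, push A# → (p, aaa, A#)
  read a, top A: go to p, push ε → (p, aa, #)
  ε-move, top #: go to p, push A# → (p, aa, A#)
  read a, top A: go to p, push ε → (p, a, #)
  ε-move, top #: go to p, push A# → (p, a, A#)
  read a, top A: go to p, push ε → (p, ε, #)
  ε-move, top #: go to p, push A# → (p, ε, A#)
All input consumed in state p with stack A#.

A#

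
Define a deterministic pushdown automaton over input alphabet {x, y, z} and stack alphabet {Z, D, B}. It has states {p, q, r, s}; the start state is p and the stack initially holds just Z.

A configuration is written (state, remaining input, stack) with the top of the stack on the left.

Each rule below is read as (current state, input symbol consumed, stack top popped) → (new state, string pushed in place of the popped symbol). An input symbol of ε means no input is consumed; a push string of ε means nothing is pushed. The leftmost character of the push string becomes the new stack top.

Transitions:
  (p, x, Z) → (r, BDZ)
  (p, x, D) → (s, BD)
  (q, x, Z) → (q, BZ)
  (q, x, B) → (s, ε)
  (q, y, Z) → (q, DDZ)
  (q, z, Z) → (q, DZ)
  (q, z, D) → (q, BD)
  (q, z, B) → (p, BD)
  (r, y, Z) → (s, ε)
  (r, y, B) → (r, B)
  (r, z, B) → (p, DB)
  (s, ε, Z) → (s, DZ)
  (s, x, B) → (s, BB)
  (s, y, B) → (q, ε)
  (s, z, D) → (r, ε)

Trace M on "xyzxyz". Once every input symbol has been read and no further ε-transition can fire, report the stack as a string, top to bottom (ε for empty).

BDBDZ

(p, xyzxyz, Z)
  read x, top Z: go to r, push BDZ → (r, yzxyz, BDZ)
  read y, top B: go to r, push B → (r, zxyz, BDZ)
  read z, top B: go to p, push DB → (p, xyz, DBDZ)
  read x, top D: go to s, push BD → (s, yz, BDBDZ)
  read y, top B: go to q, push ε → (q, z, DBDZ)
  read z, top D: go to q, push BD → (q, ε, BDBDZ)
All input consumed in state q with stack BDBDZ.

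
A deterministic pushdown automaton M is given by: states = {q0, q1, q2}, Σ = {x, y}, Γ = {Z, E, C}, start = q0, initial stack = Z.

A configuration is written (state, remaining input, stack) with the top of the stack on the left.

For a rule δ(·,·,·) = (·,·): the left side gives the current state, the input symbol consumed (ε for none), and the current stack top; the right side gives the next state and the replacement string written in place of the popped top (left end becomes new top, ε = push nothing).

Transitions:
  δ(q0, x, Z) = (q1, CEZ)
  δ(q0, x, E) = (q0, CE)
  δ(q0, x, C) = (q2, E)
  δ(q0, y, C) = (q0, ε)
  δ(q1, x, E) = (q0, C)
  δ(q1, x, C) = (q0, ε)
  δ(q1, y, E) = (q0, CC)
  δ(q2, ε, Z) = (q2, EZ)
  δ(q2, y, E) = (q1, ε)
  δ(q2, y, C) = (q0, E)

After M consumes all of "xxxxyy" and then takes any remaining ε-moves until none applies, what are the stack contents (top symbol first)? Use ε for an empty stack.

(q0, xxxxyy, Z) ⊢ (q1, xxxyy, CEZ) ⊢ (q0, xxyy, EZ) ⊢ (q0, xyy, CEZ) ⊢ (q2, yy, EEZ) ⊢ (q1, y, EZ) ⊢ (q0, ε, CCZ)
All input consumed in state q0 with stack CCZ.

CCZ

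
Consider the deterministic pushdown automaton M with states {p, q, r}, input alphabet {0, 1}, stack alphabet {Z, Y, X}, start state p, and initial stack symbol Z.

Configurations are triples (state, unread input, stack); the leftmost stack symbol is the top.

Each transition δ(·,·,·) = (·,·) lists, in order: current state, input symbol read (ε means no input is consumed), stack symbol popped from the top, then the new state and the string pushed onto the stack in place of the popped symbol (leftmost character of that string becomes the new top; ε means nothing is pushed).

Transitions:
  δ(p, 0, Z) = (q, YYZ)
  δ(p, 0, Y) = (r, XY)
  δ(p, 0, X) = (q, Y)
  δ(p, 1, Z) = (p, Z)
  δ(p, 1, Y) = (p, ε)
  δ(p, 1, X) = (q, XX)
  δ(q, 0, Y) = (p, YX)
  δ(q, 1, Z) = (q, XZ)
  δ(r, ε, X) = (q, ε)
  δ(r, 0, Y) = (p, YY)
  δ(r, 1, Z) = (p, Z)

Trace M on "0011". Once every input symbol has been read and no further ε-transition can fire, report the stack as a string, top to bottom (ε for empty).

(p, 0011, Z)
  read 0, top Z: go to q, push YYZ → (q, 011, YYZ)
  read 0, top Y: go to p, push YX → (p, 11, YXYZ)
  read 1, top Y: go to p, push ε → (p, 1, XYZ)
  read 1, top X: go to q, push XX → (q, ε, XXYZ)
All input consumed in state q with stack XXYZ.

XXYZ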